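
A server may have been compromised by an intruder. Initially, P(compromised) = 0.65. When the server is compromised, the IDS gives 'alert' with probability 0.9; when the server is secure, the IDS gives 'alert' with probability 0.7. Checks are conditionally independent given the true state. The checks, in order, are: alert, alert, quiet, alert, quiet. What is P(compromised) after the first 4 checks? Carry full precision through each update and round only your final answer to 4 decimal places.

0.5682

After 'alert': P(compromised) = 0.9·0.6500 / (0.9·0.6500 + 0.7·0.3500) ≈ 0.7048
After 'alert': P(compromised) = 0.9·0.7048 / (0.9·0.7048 + 0.7·0.2952) ≈ 0.7543
After 'quiet': P(compromised) = 0.1·0.7543 / (0.1·0.7543 + 0.3·0.2457) ≈ 0.5058
After 'alert': P(compromised) = 0.9·0.5058 / (0.9·0.5058 + 0.7·0.4942) ≈ 0.5682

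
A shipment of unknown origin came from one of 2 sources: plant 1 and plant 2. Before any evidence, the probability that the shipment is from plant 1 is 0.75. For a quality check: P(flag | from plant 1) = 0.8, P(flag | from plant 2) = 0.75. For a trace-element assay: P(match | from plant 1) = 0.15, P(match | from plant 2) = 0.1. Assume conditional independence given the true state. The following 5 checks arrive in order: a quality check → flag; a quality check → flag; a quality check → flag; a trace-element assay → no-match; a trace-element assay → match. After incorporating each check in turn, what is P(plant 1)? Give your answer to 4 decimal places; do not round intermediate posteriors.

After a quality check='flag': P(plant 1) = 0.8·0.7500 / (0.8·0.7500 + 0.75·0.2500) ≈ 0.7619
After a quality check='flag': P(plant 1) = 0.8·0.7619 / (0.8·0.7619 + 0.75·0.2381) ≈ 0.7734
After a quality check='flag': P(plant 1) = 0.8·0.7734 / (0.8·0.7734 + 0.75·0.2266) ≈ 0.7845
After a trace-element assay='no-match': P(plant 1) = 0.85·0.7845 / (0.85·0.7845 + 0.9·0.2155) ≈ 0.7747
After a trace-element assay='match': P(plant 1) = 0.15·0.7747 / (0.15·0.7747 + 0.1·0.2253) ≈ 0.8376

0.8376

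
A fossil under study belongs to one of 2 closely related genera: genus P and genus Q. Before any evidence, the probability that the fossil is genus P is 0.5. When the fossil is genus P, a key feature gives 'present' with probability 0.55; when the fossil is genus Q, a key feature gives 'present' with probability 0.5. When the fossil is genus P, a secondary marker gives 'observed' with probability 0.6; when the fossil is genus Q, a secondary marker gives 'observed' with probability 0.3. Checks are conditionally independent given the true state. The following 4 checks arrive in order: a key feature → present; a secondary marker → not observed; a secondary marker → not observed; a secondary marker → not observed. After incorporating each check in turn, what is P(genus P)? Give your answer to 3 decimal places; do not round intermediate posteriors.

0.170

After a key feature='present': P(genus P) = 0.55·0.5000 / (0.55·0.5000 + 0.5·0.5000) ≈ 0.5238
After a secondary marker='not observed': P(genus P) = 0.4·0.5238 / (0.4·0.5238 + 0.7·0.4762) ≈ 0.3860
After a secondary marker='not observed': P(genus P) = 0.4·0.3860 / (0.4·0.3860 + 0.7·0.6140) ≈ 0.2643
After a secondary marker='not observed': P(genus P) = 0.4·0.2643 / (0.4·0.2643 + 0.7·0.7357) ≈ 0.1703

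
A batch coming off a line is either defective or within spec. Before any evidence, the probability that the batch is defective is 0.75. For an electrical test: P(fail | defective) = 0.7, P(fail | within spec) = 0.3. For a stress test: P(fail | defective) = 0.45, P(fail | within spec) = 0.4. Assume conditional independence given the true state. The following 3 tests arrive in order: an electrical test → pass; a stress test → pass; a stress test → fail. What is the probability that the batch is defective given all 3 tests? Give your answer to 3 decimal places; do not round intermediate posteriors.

After an electrical test='pass': P(defective) = 0.3·0.7500 / (0.3·0.7500 + 0.7·0.2500) ≈ 0.5625
After a stress test='pass': P(defective) = 0.55·0.5625 / (0.55·0.5625 + 0.6·0.4375) ≈ 0.5410
After a stress test='fail': P(defective) = 0.45·0.5410 / (0.45·0.5410 + 0.4·0.4590) ≈ 0.5701

0.570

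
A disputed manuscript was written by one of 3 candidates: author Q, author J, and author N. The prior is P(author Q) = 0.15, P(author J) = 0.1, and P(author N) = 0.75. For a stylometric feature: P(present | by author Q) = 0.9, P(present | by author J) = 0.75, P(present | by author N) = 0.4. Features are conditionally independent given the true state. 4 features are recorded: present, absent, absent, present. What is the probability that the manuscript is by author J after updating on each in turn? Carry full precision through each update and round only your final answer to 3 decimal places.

After 'present': normaliser = 0.9·0.1500 + 0.75·0.1000 + 0.4·0.7500; P(author Q) ≈ 0.2647, P(author J) ≈ 0.1471, P(author N) ≈ 0.5882
After 'absent': normaliser = 0.1·0.2647 + 0.25·0.1471 + 0.6·0.5882; P(author Q) ≈ 0.0636, P(author J) ≈ 0.0883, P(author N) ≈ 0.8481
After 'absent': normaliser = 0.1·0.0636 + 0.25·0.0883 + 0.6·0.8481; P(author Q) ≈ 0.0118, P(author J) ≈ 0.0411, P(author N) ≈ 0.9471
After 'present': normaliser = 0.9·0.0118 + 0.75·0.0411 + 0.4·0.9471; P(author Q) ≈ 0.0253, P(author J) ≈ 0.0733, P(author N) ≈ 0.9013

0.073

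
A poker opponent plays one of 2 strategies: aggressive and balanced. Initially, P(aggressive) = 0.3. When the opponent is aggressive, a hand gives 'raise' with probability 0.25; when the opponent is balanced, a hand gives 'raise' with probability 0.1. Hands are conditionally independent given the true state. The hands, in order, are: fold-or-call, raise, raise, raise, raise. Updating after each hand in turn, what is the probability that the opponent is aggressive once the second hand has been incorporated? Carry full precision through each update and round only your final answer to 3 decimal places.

0.472

Apply Bayes' rule sequentially, carrying P(aggressive) forward.
After 'fold-or-call': P(aggressive) = 0.75·0.3000 / (0.75·0.3000 + 0.9·0.7000) ≈ 0.2632
After 'raise': P(aggressive) = 0.25·0.2632 / (0.25·0.2632 + 0.1·0.7368) ≈ 0.4717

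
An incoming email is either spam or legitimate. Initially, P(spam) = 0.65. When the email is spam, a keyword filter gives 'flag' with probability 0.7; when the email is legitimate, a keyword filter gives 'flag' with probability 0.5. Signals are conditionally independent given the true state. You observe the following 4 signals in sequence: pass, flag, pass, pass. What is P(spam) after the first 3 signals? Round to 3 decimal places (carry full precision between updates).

0.483

Apply Bayes' rule sequentially, carrying P(spam) forward.
After 'pass': P(spam) = 0.3·0.6500 / (0.3·0.6500 + 0.5·0.3500) ≈ 0.5270
After 'flag': P(spam) = 0.7·0.5270 / (0.7·0.5270 + 0.5·0.4730) ≈ 0.6094
After 'pass': P(spam) = 0.3·0.6094 / (0.3·0.6094 + 0.5·0.3906) ≈ 0.4835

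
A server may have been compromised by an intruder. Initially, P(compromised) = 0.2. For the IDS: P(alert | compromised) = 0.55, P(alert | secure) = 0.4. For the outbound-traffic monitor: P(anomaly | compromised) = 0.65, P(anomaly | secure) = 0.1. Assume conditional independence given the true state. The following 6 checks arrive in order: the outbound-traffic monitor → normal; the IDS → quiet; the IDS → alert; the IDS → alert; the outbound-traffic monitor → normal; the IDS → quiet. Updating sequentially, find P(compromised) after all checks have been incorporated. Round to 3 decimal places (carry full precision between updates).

0.039

After the outbound-traffic monitor='normal': P(compromised) = 0.35·0.2000 / (0.35·0.2000 + 0.9·0.8000) ≈ 0.0886
After the IDS='quiet': P(compromised) = 0.45·0.0886 / (0.45·0.0886 + 0.6·0.9114) ≈ 0.0680
After the IDS='alert': P(compromised) = 0.55·0.0680 / (0.55·0.0680 + 0.4·0.9320) ≈ 0.0911
After the IDS='alert': P(compromised) = 0.55·0.0911 / (0.55·0.0911 + 0.4·0.9089) ≈ 0.1212
After the outbound-traffic monitor='normal': P(compromised) = 0.35·0.1212 / (0.35·0.1212 + 0.9·0.8788) ≈ 0.0509
After the IDS='quiet': P(compromised) = 0.45·0.0509 / (0.45·0.0509 + 0.6·0.9491) ≈ 0.0387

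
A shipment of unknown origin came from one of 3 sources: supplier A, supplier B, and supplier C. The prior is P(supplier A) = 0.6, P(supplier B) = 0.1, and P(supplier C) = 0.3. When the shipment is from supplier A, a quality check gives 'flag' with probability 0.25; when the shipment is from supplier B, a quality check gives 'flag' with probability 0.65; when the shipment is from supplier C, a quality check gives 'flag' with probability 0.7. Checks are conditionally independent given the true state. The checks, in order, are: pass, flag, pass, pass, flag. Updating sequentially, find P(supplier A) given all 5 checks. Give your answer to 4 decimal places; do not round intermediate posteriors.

After 'pass': normaliser = 0.75·0.6000 + 0.35·0.1000 + 0.3·0.3000; P(supplier A) ≈ 0.7826, P(supplier B) ≈ 0.0609, P(supplier C) ≈ 0.1565
After 'flag': normaliser = 0.25·0.7826 + 0.65·0.0609 + 0.7·0.1565; P(supplier A) ≈ 0.5675, P(supplier B) ≈ 0.1148, P(supplier C) ≈ 0.3178
After 'pass': normaliser = 0.75·0.5675 + 0.35·0.1148 + 0.3·0.3178; P(supplier A) ≈ 0.7585, P(supplier B) ≈ 0.0716, P(supplier C) ≈ 0.1699
After 'pass': normaliser = 0.75·0.7585 + 0.35·0.0716 + 0.3·0.1699; P(supplier A) ≈ 0.8821, P(supplier B) ≈ 0.0388, P(supplier C) ≈ 0.0790
After 'flag': normaliser = 0.25·0.8821 + 0.65·0.0388 + 0.7·0.0790; P(supplier A) ≈ 0.7324, P(supplier B) ≈ 0.0839, P(supplier C) ≈ 0.1837

0.7324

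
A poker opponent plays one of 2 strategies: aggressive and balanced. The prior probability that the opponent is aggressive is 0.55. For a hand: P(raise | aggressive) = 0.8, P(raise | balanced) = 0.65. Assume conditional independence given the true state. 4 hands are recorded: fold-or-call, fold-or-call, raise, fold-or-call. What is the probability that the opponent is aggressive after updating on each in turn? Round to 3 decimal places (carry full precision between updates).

0.219

Apply Bayes' rule sequentially, carrying P(aggressive) forward.
After 'fold-or-call': P(aggressive) = 0.2·0.5500 / (0.2·0.5500 + 0.35·0.4500) ≈ 0.4112
After 'fold-or-call': P(aggressive) = 0.2·0.4112 / (0.2·0.4112 + 0.35·0.5888) ≈ 0.2853
After 'raise': P(aggressive) = 0.8·0.2853 / (0.8·0.2853 + 0.65·0.7147) ≈ 0.3294
After 'fold-or-call': P(aggressive) = 0.2·0.3294 / (0.2·0.3294 + 0.35·0.6706) ≈ 0.2192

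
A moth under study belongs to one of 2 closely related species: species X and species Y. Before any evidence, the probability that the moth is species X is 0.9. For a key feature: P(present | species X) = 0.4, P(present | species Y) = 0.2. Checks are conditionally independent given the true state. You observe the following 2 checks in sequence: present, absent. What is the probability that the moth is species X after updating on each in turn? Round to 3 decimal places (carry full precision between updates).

After 'present': P(species X) = 0.4·0.9000 / (0.4·0.9000 + 0.2·0.1000) ≈ 0.9474
After 'absent': P(species X) = 0.6·0.9474 / (0.6·0.9474 + 0.8·0.0526) ≈ 0.9310

0.931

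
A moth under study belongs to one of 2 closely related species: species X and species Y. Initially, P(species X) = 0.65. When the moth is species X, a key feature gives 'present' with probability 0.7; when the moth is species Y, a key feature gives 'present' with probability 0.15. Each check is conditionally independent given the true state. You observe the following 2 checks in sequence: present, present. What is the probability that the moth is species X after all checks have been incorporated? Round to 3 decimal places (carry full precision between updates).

After 'present': P(species X) = 0.7·0.6500 / (0.7·0.6500 + 0.15·0.3500) ≈ 0.8966
After 'present': P(species X) = 0.7·0.8966 / (0.7·0.8966 + 0.15·0.1034) ≈ 0.9759

0.976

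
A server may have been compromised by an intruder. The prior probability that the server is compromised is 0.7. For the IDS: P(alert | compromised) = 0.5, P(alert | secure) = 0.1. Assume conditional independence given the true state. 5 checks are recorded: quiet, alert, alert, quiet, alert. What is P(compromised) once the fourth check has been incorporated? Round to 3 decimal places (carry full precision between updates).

0.947

Apply Bayes' rule sequentially, carrying P(compromised) forward.
After 'quiet': P(compromised) = 0.5·0.7000 / (0.5·0.7000 + 0.9·0.3000) ≈ 0.5645
After 'alert': P(compromised) = 0.5·0.5645 / (0.5·0.5645 + 0.1·0.4355) ≈ 0.8663
After 'alert': P(compromised) = 0.5·0.8663 / (0.5·0.8663 + 0.1·0.1337) ≈ 0.9701
After 'quiet': P(compromised) = 0.5·0.9701 / (0.5·0.9701 + 0.9·0.0299) ≈ 0.9474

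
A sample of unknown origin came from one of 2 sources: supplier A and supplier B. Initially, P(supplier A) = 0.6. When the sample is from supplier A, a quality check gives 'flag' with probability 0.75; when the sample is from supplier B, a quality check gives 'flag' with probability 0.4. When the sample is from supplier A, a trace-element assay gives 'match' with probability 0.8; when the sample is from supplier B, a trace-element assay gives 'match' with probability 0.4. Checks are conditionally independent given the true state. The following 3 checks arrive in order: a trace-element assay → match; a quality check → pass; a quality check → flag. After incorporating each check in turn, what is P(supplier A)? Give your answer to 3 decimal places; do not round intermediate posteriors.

After a trace-element assay='match': P(supplier A) = 0.8·0.6000 / (0.8·0.6000 + 0.4·0.4000) ≈ 0.7500
After a quality check='pass': P(supplier A) = 0.25·0.7500 / (0.25·0.7500 + 0.6·0.2500) ≈ 0.5556
After a quality check='flag': P(supplier A) = 0.75·0.5556 / (0.75·0.5556 + 0.4·0.4444) ≈ 0.7009

0.701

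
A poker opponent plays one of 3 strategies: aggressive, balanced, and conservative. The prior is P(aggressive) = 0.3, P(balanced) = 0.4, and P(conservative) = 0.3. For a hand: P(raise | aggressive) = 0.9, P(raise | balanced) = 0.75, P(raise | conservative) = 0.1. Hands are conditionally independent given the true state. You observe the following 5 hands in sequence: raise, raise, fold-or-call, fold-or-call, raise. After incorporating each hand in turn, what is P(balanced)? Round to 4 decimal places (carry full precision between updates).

After 'raise': normaliser = 0.9·0.3000 + 0.75·0.4000 + 0.1·0.3000; P(aggressive) ≈ 0.4500, P(balanced) ≈ 0.5000, P(conservative) ≈ 0.0500
After 'raise': normaliser = 0.9·0.4500 + 0.75·0.5000 + 0.1·0.0500; P(aggressive) ≈ 0.5159, P(balanced) ≈ 0.4777, P(conservative) ≈ 0.0064
After 'fold-or-call': normaliser = 0.1·0.5159 + 0.25·0.4777 + 0.9·0.0064; P(aggressive) ≈ 0.2919, P(balanced) ≈ 0.6757, P(conservative) ≈ 0.0324
After 'fold-or-call': normaliser = 0.1·0.2919 + 0.25·0.6757 + 0.9·0.0324; P(aggressive) ≈ 0.1284, P(balanced) ≈ 0.7432, P(conservative) ≈ 0.1284
After 'raise': normaliser = 0.9·0.1284 + 0.75·0.7432 + 0.1·0.1284; P(aggressive) ≈ 0.1685, P(balanced) ≈ 0.8127, P(conservative) ≈ 0.0187

0.8127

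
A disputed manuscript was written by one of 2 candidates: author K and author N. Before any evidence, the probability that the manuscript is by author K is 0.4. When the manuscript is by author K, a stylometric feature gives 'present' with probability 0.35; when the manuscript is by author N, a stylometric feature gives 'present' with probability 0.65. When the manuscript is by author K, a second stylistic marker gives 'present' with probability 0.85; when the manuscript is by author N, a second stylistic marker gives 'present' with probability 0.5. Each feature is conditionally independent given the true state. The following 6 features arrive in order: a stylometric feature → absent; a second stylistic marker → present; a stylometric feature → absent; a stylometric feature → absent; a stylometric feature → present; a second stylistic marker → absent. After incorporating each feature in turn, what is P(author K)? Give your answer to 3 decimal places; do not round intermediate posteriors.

After a stylometric feature='absent': P(author K) = 0.65·0.4000 / (0.65·0.4000 + 0.35·0.6000) ≈ 0.5532
After a second stylistic marker='present': P(author K) = 0.85·0.5532 / (0.85·0.5532 + 0.5·0.4468) ≈ 0.6779
After a stylometric feature='absent': P(author K) = 0.65·0.6779 / (0.65·0.6779 + 0.35·0.3221) ≈ 0.7963
After a stylometric feature='absent': P(author K) = 0.65·0.7963 / (0.65·0.7963 + 0.35·0.2037) ≈ 0.8789
After a stylometric feature='present': P(author K) = 0.35·0.8789 / (0.35·0.8789 + 0.65·0.1211) ≈ 0.7963
After a second stylistic marker='absent': P(author K) = 0.15·0.7963 / (0.15·0.7963 + 0.5·0.2037) ≈ 0.5397

0.540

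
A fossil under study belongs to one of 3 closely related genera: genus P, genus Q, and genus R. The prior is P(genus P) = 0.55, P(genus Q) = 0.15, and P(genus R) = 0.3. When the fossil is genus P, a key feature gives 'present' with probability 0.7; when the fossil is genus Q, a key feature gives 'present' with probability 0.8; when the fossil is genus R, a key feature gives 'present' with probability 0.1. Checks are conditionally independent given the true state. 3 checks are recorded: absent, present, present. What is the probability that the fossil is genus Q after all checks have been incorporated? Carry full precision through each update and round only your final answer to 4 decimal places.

After 'absent': normaliser = 0.3·0.5500 + 0.2·0.1500 + 0.9·0.3000; P(genus P) ≈ 0.3548, P(genus Q) ≈ 0.0645, P(genus R) ≈ 0.5806
After 'present': normaliser = 0.7·0.3548 + 0.8·0.0645 + 0.1·0.5806; P(genus P) ≈ 0.6937, P(genus Q) ≈ 0.1441, P(genus R) ≈ 0.1622
After 'present': normaliser = 0.7·0.6937 + 0.8·0.1441 + 0.1·0.1622; P(genus P) ≈ 0.7869, P(genus Q) ≈ 0.1869, P(genus R) ≈ 0.0263

0.1869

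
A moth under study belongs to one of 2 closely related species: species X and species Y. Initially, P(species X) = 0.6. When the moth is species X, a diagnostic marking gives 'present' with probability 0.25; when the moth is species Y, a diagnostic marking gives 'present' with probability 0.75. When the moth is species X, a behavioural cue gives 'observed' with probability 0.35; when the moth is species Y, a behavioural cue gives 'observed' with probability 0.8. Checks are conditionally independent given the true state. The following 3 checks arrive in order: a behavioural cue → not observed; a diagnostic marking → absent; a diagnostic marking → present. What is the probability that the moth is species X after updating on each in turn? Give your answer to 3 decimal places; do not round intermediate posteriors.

0.830

After a behavioural cue='not observed': P(species X) = 0.65·0.6000 / (0.65·0.6000 + 0.2·0.4000) ≈ 0.8298
After a diagnostic marking='absent': P(species X) = 0.75·0.8298 / (0.75·0.8298 + 0.25·0.1702) ≈ 0.9360
After a diagnostic marking='present': P(species X) = 0.25·0.9360 / (0.25·0.9360 + 0.75·0.0640) ≈ 0.8298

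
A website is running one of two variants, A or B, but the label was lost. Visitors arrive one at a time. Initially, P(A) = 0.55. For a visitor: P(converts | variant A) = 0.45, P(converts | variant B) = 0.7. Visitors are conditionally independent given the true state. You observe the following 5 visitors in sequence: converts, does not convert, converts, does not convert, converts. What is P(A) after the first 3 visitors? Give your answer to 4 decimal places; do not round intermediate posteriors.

After 'converts': P(A) = 0.45·0.5500 / (0.45·0.5500 + 0.7·0.4500) ≈ 0.4400
After 'does not convert': P(A) = 0.55·0.4400 / (0.55·0.4400 + 0.3·0.5600) ≈ 0.5902
After 'converts': P(A) = 0.45·0.5902 / (0.45·0.5902 + 0.7·0.4098) ≈ 0.4808

0.4808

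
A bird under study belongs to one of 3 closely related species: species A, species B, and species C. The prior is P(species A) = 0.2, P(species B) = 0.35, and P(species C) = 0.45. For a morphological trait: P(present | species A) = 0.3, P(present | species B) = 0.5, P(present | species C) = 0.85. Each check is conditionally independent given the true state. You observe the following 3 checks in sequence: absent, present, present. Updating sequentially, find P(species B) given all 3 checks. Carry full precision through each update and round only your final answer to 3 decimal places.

After 'absent': normaliser = 0.7·0.2000 + 0.5·0.3500 + 0.15·0.4500; P(species A) ≈ 0.3660, P(species B) ≈ 0.4575, P(species C) ≈ 0.1765
After 'present': normaliser = 0.3·0.3660 + 0.5·0.4575 + 0.85·0.1765; P(species A) ≈ 0.2247, P(species B) ≈ 0.4682, P(species C) ≈ 0.3070
After 'present': normaliser = 0.3·0.2247 + 0.5·0.4682 + 0.85·0.3070; P(species A) ≈ 0.1199, P(species B) ≈ 0.4162, P(species C) ≈ 0.4639

0.416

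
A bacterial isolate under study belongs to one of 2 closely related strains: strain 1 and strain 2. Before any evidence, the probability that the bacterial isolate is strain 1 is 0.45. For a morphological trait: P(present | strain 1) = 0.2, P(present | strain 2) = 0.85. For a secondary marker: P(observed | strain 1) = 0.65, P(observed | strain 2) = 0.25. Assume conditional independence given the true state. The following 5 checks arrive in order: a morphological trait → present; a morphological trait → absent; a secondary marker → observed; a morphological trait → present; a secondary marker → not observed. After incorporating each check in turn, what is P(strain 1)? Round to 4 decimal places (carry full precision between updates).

0.2267

Each posterior becomes the prior for the next update.
After a morphological trait='present': P(strain 1) = 0.2·0.4500 / (0.2·0.4500 + 0.85·0.5500) ≈ 0.1614
After a morphological trait='absent': P(strain 1) = 0.8·0.1614 / (0.8·0.1614 + 0.15·0.8386) ≈ 0.5066
After a secondary marker='observed': P(strain 1) = 0.65·0.5066 / (0.65·0.5066 + 0.25·0.4934) ≈ 0.7275
After a morphological trait='present': P(strain 1) = 0.2·0.7275 / (0.2·0.7275 + 0.85·0.2725) ≈ 0.3858
After a secondary marker='not observed': P(strain 1) = 0.35·0.3858 / (0.35·0.3858 + 0.75·0.6142) ≈ 0.2267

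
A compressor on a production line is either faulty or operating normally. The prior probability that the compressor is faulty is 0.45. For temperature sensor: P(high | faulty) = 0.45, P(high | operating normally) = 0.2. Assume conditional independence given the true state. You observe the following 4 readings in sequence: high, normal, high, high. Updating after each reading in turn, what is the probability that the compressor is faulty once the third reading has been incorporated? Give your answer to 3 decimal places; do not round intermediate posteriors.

0.740

Each posterior becomes the prior for the next update.
After 'high': P(faulty) = 0.45·0.4500 / (0.45·0.4500 + 0.2·0.5500) ≈ 0.6480
After 'normal': P(faulty) = 0.55·0.6480 / (0.55·0.6480 + 0.8·0.3520) ≈ 0.5586
After 'high': P(faulty) = 0.45·0.5586 / (0.45·0.5586 + 0.2·0.4414) ≈ 0.7401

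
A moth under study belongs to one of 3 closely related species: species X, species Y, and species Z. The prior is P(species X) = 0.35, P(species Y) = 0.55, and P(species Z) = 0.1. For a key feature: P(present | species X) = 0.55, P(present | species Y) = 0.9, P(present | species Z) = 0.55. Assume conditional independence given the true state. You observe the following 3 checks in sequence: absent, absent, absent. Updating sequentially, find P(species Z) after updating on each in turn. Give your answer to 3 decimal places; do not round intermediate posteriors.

After 'absent': normaliser = 0.45·0.3500 + 0.1·0.5500 + 0.45·0.1000; P(species X) ≈ 0.6117, P(species Y) ≈ 0.2136, P(species Z) ≈ 0.1748
After 'absent': normaliser = 0.45·0.6117 + 0.1·0.2136 + 0.45·0.1748; P(species X) ≈ 0.7335, P(species Y) ≈ 0.0569, P(species Z) ≈ 0.2096
After 'absent': normaliser = 0.45·0.7335 + 0.1·0.0569 + 0.45·0.2096; P(species X) ≈ 0.7675, P(species Y) ≈ 0.0132, P(species Z) ≈ 0.2193

0.219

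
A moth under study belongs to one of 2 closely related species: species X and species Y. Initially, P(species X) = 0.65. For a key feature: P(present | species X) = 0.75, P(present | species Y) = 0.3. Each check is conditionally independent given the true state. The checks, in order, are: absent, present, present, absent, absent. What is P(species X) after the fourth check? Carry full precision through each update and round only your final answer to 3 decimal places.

Apply Bayes' rule sequentially, carrying P(species X) forward.
After 'absent': P(species X) = 0.25·0.6500 / (0.25·0.6500 + 0.7·0.3500) ≈ 0.3988
After 'present': P(species X) = 0.75·0.3988 / (0.75·0.3988 + 0.3·0.6012) ≈ 0.6238
After 'present': P(species X) = 0.75·0.6238 / (0.75·0.6238 + 0.3·0.3762) ≈ 0.8057
After 'absent': P(species X) = 0.25·0.8057 / (0.25·0.8057 + 0.7·0.1943) ≈ 0.5969

0.597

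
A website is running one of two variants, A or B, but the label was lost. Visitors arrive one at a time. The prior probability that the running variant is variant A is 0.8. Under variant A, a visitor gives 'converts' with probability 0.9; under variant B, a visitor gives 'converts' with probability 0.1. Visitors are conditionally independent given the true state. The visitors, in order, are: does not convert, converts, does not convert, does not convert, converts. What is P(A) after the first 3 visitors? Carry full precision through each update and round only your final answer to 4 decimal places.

0.3077

Each posterior becomes the prior for the next update.
After 'does not convert': P(A) = 0.1·0.8000 / (0.1·0.8000 + 0.9·0.2000) ≈ 0.3077
After 'converts': P(A) = 0.9·0.3077 / (0.9·0.3077 + 0.1·0.6923) ≈ 0.8000
After 'does not convert': P(A) = 0.1·0.8000 / (0.1·0.8000 + 0.9·0.2000) ≈ 0.3077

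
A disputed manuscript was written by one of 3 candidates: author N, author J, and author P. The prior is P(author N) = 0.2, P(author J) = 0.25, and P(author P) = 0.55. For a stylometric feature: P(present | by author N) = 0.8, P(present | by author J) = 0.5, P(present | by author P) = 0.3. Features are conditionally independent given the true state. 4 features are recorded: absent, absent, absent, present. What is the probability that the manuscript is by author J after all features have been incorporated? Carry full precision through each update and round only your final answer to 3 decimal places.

0.213

After 'absent': normaliser = 0.2·0.2000 + 0.5·0.2500 + 0.7·0.5500; P(author N) ≈ 0.0727, P(author J) ≈ 0.2273, P(author P) ≈ 0.7000
After 'absent': normaliser = 0.2·0.0727 + 0.5·0.2273 + 0.7·0.7000; P(author N) ≈ 0.0235, P(author J) ≈ 0.1838, P(author P) ≈ 0.7926
After 'absent': normaliser = 0.2·0.0235 + 0.5·0.1838 + 0.7·0.7926; P(author N) ≈ 0.0072, P(author J) ≈ 0.1411, P(author P) ≈ 0.8517
After 'present': normaliser = 0.8·0.0072 + 0.5·0.1411 + 0.3·0.8517; P(author N) ≈ 0.0174, P(author J) ≈ 0.2126, P(author P) ≈ 0.7700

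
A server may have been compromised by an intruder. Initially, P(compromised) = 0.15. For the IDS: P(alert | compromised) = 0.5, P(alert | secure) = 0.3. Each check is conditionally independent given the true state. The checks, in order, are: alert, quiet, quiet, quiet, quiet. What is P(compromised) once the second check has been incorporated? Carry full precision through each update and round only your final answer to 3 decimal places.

After 'alert': P(compromised) = 0.5·0.1500 / (0.5·0.1500 + 0.3·0.8500) ≈ 0.2273
After 'quiet': P(compromised) = 0.5·0.2273 / (0.5·0.2273 + 0.7·0.7727) ≈ 0.1736

0.174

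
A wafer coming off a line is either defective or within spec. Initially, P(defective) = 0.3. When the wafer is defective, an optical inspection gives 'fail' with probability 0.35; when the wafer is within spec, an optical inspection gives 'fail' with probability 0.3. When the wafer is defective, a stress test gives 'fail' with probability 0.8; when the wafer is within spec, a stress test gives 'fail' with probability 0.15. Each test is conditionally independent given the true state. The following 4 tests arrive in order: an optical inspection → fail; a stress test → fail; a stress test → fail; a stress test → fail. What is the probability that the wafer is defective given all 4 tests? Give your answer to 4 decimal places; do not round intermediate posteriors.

Apply Bayes' rule sequentially, carrying P(defective) forward.
After an optical inspection='fail': P(defective) = 0.35·0.3000 / (0.35·0.3000 + 0.3·0.7000) ≈ 0.3333
After a stress test='fail': P(defective) = 0.8·0.3333 / (0.8·0.3333 + 0.15·0.6667) ≈ 0.7273
After a stress test='fail': P(defective) = 0.8·0.7273 / (0.8·0.7273 + 0.15·0.2727) ≈ 0.9343
After a stress test='fail': P(defective) = 0.8·0.9343 / (0.8·0.9343 + 0.15·0.0657) ≈ 0.9870

0.9870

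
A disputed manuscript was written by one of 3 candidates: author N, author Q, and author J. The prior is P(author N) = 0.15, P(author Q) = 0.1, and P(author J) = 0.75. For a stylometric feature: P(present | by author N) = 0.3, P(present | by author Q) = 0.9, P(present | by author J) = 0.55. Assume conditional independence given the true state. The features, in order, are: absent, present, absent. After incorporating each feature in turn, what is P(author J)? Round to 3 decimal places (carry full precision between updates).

After 'absent': normaliser = 0.7·0.1500 + 0.1·0.1000 + 0.45·0.7500; P(author N) ≈ 0.2320, P(author Q) ≈ 0.0221, P(author J) ≈ 0.7459
After 'present': normaliser = 0.3·0.2320 + 0.9·0.0221 + 0.55·0.7459; P(author N) ≈ 0.1393, P(author Q) ≈ 0.0398, P(author J) ≈ 0.8209
After 'absent': normaliser = 0.7·0.1393 + 0.1·0.0398 + 0.45·0.8209; P(author N) ≈ 0.2071, P(author Q) ≈ 0.0085, P(author J) ≈ 0.7845

0.784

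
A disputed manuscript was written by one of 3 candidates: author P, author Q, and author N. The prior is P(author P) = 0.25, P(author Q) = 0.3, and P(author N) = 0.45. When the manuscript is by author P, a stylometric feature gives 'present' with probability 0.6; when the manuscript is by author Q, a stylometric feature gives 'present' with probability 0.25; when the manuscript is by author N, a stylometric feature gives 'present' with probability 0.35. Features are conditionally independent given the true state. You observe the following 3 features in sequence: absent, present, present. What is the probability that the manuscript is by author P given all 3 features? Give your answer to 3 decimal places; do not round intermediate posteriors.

0.419

After 'absent': normaliser = 0.4·0.2500 + 0.75·0.3000 + 0.65·0.4500; P(author P) ≈ 0.1619, P(author Q) ≈ 0.3644, P(author N) ≈ 0.4737
After 'present': normaliser = 0.6·0.1619 + 0.25·0.3644 + 0.35·0.4737; P(author P) ≈ 0.2744, P(author Q) ≈ 0.2573, P(author N) ≈ 0.4683
After 'present': normaliser = 0.6·0.2744 + 0.25·0.2573 + 0.35·0.4683; P(author P) ≈ 0.4191, P(author Q) ≈ 0.1637, P(author N) ≈ 0.4172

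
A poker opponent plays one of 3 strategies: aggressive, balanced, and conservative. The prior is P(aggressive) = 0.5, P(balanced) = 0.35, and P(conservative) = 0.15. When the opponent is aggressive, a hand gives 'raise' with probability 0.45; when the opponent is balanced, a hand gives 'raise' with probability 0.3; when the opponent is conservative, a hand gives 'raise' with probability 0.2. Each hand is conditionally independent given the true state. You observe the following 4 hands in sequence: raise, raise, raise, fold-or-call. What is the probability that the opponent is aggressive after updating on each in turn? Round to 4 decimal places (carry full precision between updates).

After 'raise': normaliser = 0.45·0.5000 + 0.3·0.3500 + 0.2·0.1500; P(aggressive) ≈ 0.6250, P(balanced) ≈ 0.2917, P(conservative) ≈ 0.0833
After 'raise': normaliser = 0.45·0.6250 + 0.3·0.2917 + 0.2·0.0833; P(aggressive) ≈ 0.7297, P(balanced) ≈ 0.2270, P(conservative) ≈ 0.0432
After 'raise': normaliser = 0.45·0.7297 + 0.3·0.2270 + 0.2·0.0432; P(aggressive) ≈ 0.8105, P(balanced) ≈ 0.1681, P(conservative) ≈ 0.0213
After 'fold-or-call': normaliser = 0.55·0.8105 + 0.7·0.1681 + 0.8·0.0213; P(aggressive) ≈ 0.7679, P(balanced) ≈ 0.2027, P(conservative) ≈ 0.0294

0.7679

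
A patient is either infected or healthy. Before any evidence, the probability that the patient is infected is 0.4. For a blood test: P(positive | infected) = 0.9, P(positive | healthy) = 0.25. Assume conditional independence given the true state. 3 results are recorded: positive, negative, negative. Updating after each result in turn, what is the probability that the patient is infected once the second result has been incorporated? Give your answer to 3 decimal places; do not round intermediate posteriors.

0.242

After 'positive': P(infected) = 0.9·0.4000 / (0.9·0.4000 + 0.25·0.6000) ≈ 0.7059
After 'negative': P(infected) = 0.1·0.7059 / (0.1·0.7059 + 0.75·0.2941) ≈ 0.2424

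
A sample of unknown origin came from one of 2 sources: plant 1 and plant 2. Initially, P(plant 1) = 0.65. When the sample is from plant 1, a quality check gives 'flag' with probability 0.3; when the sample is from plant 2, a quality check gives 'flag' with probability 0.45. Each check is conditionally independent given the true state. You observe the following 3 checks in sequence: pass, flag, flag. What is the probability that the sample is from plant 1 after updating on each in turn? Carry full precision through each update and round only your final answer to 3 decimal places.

0.512

Each posterior becomes the prior for the next update.
After 'pass': P(plant 1) = 0.7·0.6500 / (0.7·0.6500 + 0.55·0.3500) ≈ 0.7027
After 'flag': P(plant 1) = 0.3·0.7027 / (0.3·0.7027 + 0.45·0.2973) ≈ 0.6118
After 'flag': P(plant 1) = 0.3·0.6118 / (0.3·0.6118 + 0.45·0.3882) ≈ 0.5123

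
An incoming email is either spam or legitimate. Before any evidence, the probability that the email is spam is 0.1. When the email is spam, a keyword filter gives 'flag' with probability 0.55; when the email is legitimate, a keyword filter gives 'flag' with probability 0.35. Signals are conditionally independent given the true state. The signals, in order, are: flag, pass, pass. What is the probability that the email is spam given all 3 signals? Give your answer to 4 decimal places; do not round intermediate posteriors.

0.0772

After 'flag': P(spam) = 0.55·0.1000 / (0.55·0.1000 + 0.35·0.9000) ≈ 0.1486
After 'pass': P(spam) = 0.45·0.1486 / (0.45·0.1486 + 0.65·0.8514) ≈ 0.1078
After 'pass': P(spam) = 0.45·0.1078 / (0.45·0.1078 + 0.65·0.8922) ≈ 0.0772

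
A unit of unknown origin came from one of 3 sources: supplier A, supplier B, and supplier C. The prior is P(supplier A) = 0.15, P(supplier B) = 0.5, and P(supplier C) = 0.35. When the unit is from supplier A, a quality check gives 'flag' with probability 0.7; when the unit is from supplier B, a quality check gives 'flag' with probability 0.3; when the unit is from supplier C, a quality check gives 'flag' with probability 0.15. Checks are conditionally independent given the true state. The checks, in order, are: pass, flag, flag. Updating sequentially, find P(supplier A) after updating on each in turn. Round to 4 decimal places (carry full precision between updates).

0.3660

After 'pass': normaliser = 0.3·0.1500 + 0.7·0.5000 + 0.85·0.3500; P(supplier A) ≈ 0.0650, P(supplier B) ≈ 0.5054, P(supplier C) ≈ 0.4296
After 'flag': normaliser = 0.7·0.0650 + 0.3·0.5054 + 0.15·0.4296; P(supplier A) ≈ 0.1739, P(supplier B) ≈ 0.5797, P(supplier C) ≈ 0.2464
After 'flag': normaliser = 0.7·0.1739 + 0.3·0.5797 + 0.15·0.2464; P(supplier A) ≈ 0.3660, P(supplier B) ≈ 0.5229, P(supplier C) ≈ 0.1111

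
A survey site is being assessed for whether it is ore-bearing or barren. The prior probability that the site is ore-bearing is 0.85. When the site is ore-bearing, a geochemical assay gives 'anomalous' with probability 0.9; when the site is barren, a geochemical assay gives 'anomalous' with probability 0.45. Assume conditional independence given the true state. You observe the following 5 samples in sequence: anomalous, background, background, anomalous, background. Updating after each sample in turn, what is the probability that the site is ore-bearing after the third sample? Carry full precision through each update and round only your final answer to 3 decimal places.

0.273

After 'anomalous': P(ore) = 0.9·0.8500 / (0.9·0.8500 + 0.45·0.1500) ≈ 0.9189
After 'background': P(ore) = 0.1·0.9189 / (0.1·0.9189 + 0.55·0.0811) ≈ 0.6733
After 'background': P(ore) = 0.1·0.6733 / (0.1·0.6733 + 0.55·0.3267) ≈ 0.2725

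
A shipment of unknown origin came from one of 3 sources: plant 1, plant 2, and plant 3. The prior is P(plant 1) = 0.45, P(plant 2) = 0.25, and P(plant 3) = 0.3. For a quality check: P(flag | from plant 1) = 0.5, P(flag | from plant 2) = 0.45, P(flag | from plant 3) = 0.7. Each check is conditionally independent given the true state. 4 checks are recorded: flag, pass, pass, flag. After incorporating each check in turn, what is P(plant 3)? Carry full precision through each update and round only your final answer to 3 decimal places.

After 'flag': normaliser = 0.5·0.4500 + 0.45·0.2500 + 0.7·0.3000; P(plant 1) ≈ 0.4110, P(plant 2) ≈ 0.2055, P(plant 3) ≈ 0.3836
After 'pass': normaliser = 0.5·0.4110 + 0.55·0.2055 + 0.3·0.3836; P(plant 1) ≈ 0.4739, P(plant 2) ≈ 0.2607, P(plant 3) ≈ 0.2654
After 'pass': normaliser = 0.5·0.4739 + 0.55·0.2607 + 0.3·0.2654; P(plant 1) ≈ 0.5152, P(plant 2) ≈ 0.3117, P(plant 3) ≈ 0.1731
After 'flag': normaliser = 0.5·0.5152 + 0.45·0.3117 + 0.7·0.1731; P(plant 1) ≈ 0.4963, P(plant 2) ≈ 0.2702, P(plant 3) ≈ 0.2335

0.233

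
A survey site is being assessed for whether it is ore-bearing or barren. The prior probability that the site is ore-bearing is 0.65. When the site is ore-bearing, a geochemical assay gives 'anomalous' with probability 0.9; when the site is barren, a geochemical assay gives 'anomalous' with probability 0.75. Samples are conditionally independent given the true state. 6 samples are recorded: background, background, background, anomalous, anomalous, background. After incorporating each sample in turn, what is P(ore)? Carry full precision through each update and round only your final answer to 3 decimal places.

Each posterior becomes the prior for the next update.
After 'background': P(ore) = 0.1·0.6500 / (0.1·0.6500 + 0.25·0.3500) ≈ 0.4262
After 'background': P(ore) = 0.1·0.4262 / (0.1·0.4262 + 0.25·0.5738) ≈ 0.2291
After 'background': P(ore) = 0.1·0.2291 / (0.1·0.2291 + 0.25·0.7709) ≈ 0.1062
After 'anomalous': P(ore) = 0.9·0.1062 / (0.9·0.1062 + 0.75·0.8938) ≈ 0.1248
After 'anomalous': P(ore) = 0.9·0.1248 / (0.9·0.1248 + 0.75·0.8752) ≈ 0.1461
After 'background': P(ore) = 0.1·0.1461 / (0.1·0.1461 + 0.25·0.8539) ≈ 0.0641

0.064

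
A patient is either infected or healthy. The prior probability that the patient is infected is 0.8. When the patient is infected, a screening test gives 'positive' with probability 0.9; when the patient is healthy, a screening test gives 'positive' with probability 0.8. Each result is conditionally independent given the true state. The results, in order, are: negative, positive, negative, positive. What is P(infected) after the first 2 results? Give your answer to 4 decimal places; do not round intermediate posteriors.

After 'negative': P(infected) = 0.1·0.8000 / (0.1·0.8000 + 0.2·0.2000) ≈ 0.6667
After 'positive': P(infected) = 0.9·0.6667 / (0.9·0.6667 + 0.8·0.3333) ≈ 0.6923

0.6923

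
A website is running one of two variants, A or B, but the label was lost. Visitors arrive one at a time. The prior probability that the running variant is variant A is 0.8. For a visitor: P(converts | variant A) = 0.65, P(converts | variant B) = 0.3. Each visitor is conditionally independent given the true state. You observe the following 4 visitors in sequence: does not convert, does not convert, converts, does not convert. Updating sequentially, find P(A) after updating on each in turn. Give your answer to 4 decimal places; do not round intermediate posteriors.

After 'does not convert': P(A) = 0.35·0.8000 / (0.35·0.8000 + 0.7·0.2000) ≈ 0.6667
After 'does not convert': P(A) = 0.35·0.6667 / (0.35·0.6667 + 0.7·0.3333) ≈ 0.5000
After 'converts': P(A) = 0.65·0.5000 / (0.65·0.5000 + 0.3·0.5000) ≈ 0.6842
After 'does not convert': P(A) = 0.35·0.6842 / (0.35·0.6842 + 0.7·0.3158) ≈ 0.5200

0.5200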